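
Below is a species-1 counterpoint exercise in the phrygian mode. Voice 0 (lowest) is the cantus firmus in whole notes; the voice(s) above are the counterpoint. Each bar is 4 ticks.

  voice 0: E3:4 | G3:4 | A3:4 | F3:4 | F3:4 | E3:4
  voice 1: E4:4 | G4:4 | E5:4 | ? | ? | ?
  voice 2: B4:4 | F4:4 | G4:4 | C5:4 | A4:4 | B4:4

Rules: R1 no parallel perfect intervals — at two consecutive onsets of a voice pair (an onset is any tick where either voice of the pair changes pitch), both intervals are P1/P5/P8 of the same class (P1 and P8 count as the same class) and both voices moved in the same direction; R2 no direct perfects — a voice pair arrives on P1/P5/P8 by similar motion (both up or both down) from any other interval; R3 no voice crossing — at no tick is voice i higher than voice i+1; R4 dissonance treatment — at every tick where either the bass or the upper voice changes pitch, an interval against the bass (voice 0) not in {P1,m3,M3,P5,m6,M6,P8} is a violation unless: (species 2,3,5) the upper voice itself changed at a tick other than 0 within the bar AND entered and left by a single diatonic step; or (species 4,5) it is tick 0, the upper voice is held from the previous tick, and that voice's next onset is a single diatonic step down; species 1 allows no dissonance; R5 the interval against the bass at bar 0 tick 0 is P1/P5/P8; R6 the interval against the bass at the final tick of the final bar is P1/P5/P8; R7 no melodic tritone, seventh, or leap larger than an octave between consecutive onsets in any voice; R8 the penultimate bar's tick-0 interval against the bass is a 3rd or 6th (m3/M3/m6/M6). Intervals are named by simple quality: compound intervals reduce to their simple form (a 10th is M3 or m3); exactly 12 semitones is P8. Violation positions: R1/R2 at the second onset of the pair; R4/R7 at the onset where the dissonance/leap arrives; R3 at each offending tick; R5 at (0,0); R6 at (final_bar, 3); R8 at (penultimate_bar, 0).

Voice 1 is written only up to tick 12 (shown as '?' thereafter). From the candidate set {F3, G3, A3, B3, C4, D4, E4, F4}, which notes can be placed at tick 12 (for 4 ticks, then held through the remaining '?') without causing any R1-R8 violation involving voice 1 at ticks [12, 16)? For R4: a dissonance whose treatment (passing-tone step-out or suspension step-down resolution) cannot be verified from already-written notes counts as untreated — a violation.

{}

F3: violates R2,R7
G3: violates R4,R7
A3: violates R7
B3: violates R4,R7
C4: violates R1,R7
D4: violates R7
E4: violates R4
F4: violates R2,R7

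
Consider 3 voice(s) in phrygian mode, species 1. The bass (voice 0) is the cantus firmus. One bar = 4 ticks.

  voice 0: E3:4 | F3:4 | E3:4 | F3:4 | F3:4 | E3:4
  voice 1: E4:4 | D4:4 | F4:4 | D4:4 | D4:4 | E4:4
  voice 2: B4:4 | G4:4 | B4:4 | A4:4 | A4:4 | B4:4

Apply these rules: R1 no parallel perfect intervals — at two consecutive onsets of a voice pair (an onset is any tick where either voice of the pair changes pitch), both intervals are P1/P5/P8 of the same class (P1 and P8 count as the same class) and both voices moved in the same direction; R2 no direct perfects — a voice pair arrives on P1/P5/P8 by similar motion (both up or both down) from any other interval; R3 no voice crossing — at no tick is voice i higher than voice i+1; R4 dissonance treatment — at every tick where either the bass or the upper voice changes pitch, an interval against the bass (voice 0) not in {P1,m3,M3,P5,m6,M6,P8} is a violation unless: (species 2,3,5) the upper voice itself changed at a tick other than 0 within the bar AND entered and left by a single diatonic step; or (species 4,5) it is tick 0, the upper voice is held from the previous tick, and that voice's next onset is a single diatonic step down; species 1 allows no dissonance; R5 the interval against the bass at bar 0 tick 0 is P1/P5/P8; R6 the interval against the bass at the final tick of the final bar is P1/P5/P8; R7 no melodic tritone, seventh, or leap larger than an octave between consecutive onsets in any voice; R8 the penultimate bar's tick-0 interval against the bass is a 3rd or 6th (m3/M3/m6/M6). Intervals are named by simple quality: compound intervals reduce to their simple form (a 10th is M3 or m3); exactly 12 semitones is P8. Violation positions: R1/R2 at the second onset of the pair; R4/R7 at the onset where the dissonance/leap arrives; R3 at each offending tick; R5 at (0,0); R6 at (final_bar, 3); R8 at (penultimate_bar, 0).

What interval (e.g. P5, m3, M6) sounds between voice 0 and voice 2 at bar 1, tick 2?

voice 0=F3 voice 2=G4 -> M2

M2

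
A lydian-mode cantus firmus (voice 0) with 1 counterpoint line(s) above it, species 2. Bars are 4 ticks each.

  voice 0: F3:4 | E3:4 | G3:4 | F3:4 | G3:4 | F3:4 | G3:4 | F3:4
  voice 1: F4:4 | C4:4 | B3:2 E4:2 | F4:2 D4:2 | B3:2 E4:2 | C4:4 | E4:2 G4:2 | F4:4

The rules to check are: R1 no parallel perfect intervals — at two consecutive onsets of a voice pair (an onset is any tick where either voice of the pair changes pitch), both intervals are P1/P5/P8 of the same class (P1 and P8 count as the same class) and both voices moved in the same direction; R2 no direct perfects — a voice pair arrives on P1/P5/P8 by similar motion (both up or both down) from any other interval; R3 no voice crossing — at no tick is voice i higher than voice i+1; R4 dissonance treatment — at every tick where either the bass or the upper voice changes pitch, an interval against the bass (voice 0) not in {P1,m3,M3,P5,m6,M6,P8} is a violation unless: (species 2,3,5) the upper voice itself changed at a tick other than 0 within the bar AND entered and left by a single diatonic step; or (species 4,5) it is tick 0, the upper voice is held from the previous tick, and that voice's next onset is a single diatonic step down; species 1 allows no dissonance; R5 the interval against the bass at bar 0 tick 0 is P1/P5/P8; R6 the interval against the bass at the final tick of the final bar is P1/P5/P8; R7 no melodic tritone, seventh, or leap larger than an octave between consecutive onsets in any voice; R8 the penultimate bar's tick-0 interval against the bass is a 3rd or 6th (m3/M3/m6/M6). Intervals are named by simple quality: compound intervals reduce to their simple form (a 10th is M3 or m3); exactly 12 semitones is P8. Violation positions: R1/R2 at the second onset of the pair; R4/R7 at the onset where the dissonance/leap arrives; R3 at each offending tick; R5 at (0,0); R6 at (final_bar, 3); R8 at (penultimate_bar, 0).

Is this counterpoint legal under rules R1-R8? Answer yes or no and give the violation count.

bar 0: v0=F3 v1=F4 (P8)
bar 1: v0=E3 v1=C4 (m6)
bar 2: v0=G3 v1=B3 (M3)
bar 3: v0=F3 v1=F4 (P8)
bar 4: v0=G3 v1=B3 (M3)
bar 5: v0=F3 v1=C4 (P5)
bar 6: v0=G3 v1=E4 (M6)
bar 7: v0=F3 v1=F4 (P8)
  R2 @ bar5.0: G3/E4 M6 -> F3/C4 P5 similar
  R1 @ bar7.0: G3/G4 P8 -> F3/F4 P8 similar

No (2 violations)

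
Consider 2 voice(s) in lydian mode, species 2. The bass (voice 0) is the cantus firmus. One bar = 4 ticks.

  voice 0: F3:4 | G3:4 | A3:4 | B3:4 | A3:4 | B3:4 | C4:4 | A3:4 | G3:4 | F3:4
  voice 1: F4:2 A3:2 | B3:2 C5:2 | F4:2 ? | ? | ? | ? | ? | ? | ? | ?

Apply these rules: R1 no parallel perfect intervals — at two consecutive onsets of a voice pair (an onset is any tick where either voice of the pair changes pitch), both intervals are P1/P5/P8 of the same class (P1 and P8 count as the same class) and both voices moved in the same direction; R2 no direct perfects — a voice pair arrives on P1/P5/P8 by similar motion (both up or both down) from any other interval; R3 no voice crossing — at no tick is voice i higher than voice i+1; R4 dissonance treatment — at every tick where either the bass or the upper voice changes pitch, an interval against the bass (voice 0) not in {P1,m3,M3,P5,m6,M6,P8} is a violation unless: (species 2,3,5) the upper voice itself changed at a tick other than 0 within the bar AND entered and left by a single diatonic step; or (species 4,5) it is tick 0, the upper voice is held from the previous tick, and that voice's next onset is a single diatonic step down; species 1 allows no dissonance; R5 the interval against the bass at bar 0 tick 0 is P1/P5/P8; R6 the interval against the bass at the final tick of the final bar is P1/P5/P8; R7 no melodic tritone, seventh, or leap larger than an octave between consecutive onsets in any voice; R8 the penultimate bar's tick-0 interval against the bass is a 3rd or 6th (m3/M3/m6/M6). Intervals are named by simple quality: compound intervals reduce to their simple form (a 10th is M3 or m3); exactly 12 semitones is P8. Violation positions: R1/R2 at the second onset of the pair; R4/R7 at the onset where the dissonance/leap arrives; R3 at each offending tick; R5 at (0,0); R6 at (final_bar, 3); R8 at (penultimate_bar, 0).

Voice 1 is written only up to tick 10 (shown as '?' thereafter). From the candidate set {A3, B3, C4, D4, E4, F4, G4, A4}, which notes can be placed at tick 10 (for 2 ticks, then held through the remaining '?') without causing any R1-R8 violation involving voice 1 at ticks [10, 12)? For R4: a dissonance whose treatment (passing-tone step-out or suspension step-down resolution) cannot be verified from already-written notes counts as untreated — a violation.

A3: legal
B3: violates R4,R7
C4: legal
D4: violates R4
E4: legal
F4: legal
G4: violates R4
A4: legal

{A3, A4, C4, E4, F4}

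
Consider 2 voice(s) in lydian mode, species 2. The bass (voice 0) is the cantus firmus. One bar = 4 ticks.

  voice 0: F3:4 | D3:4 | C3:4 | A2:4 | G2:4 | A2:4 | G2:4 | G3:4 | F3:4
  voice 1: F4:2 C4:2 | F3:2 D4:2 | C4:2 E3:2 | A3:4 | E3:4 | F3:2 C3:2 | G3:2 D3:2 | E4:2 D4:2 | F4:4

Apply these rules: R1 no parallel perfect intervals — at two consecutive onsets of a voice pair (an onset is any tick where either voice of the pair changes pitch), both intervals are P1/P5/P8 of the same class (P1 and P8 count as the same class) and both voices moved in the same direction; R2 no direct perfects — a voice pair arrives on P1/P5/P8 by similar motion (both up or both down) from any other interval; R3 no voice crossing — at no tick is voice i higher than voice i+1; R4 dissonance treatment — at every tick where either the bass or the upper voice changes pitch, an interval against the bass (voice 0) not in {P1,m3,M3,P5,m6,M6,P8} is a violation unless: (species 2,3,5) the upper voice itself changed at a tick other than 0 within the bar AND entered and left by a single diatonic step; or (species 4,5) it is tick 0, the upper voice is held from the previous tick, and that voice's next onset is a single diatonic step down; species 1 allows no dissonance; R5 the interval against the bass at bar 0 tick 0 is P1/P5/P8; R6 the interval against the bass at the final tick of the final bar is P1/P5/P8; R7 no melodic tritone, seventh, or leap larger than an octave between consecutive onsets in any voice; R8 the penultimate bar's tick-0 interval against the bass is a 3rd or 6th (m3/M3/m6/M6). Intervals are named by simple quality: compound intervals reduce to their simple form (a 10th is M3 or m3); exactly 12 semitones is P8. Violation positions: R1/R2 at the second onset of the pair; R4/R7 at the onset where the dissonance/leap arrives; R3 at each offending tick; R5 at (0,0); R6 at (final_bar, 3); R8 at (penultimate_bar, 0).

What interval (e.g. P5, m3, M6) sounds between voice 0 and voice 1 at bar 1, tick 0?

voice 0=D3 voice 1=F3 -> m3

m3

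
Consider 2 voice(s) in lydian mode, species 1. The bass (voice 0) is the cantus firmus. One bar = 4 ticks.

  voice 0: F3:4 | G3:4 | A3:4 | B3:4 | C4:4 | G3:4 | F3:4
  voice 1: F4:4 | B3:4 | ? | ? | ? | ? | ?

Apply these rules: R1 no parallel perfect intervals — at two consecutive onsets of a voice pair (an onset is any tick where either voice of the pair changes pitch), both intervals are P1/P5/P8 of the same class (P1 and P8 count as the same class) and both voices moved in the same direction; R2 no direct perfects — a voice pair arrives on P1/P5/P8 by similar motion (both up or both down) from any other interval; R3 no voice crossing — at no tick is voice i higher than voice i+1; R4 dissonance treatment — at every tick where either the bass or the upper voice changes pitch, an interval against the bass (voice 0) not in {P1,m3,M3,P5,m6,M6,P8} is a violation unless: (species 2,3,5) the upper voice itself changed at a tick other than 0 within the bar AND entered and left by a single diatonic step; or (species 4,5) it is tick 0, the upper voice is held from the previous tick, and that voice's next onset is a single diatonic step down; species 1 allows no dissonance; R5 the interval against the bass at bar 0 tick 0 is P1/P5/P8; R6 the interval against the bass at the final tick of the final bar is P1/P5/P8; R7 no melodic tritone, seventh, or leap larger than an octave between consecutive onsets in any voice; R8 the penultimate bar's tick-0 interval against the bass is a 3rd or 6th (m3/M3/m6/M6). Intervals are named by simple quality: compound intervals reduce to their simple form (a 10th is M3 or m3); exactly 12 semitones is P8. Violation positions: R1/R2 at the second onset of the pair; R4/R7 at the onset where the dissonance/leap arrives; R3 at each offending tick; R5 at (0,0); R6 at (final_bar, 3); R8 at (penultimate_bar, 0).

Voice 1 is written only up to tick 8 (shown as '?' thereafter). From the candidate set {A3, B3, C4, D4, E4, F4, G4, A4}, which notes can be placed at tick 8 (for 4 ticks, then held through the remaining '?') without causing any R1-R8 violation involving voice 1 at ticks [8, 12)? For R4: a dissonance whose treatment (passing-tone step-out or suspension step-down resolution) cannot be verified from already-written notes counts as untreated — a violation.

A3: legal
B3: violates R4
C4: legal
D4: violates R4
E4: violates R2
F4: violates R7
G4: violates R4
A4: violates R2,R7

{A3, C4}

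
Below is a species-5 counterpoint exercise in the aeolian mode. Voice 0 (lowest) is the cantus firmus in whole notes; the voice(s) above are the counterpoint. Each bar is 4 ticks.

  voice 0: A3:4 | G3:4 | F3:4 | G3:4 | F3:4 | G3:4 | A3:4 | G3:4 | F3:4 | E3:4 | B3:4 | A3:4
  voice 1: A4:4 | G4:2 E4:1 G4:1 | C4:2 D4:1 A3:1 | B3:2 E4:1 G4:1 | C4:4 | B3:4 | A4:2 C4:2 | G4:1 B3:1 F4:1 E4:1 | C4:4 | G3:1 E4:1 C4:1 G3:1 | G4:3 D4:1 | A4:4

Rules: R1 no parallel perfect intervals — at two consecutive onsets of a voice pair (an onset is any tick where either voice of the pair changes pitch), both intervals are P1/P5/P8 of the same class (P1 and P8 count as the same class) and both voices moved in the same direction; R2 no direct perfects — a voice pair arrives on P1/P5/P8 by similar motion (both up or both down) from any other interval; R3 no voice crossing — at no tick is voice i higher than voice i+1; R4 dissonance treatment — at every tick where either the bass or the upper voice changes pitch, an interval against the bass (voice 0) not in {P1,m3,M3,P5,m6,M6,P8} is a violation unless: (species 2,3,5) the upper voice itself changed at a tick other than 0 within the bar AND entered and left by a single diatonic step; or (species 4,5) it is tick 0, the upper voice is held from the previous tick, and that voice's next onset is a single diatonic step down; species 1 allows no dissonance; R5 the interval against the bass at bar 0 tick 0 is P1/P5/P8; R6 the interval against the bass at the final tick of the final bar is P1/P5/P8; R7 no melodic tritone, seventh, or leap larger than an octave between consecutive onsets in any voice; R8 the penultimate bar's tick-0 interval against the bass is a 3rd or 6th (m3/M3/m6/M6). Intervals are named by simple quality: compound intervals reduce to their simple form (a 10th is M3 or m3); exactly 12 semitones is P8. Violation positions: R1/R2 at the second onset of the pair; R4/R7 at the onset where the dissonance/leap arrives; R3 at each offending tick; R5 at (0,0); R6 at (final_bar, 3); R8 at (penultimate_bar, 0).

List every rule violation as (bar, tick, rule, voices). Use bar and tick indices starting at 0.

(1, 0, R1, (0, 1))
(2, 0, R2, (0, 1))
(4, 0, R2, (0, 1))
(6, 0, R2, (0, 1))
(6, 0, R7, (1,))
(7, 2, R4, (0, 1))
(7, 2, R7, (1,))
(8, 0, R2, (0, 1))

bar 0: v0=A3 v1=A4 downbeat P8
bar 1: v0=G3 v1=G4 downbeat P8
bar 2: v0=F3 v1=C4 downbeat P5
bar 3: v0=G3 v1=B3 downbeat M3
bar 4: v0=F3 v1=C4 downbeat P5
bar 5: v0=G3 v1=B3 downbeat M3
bar 6: v0=A3 v1=A4 downbeat P8
bar 7: v0=G3 v1=G4 downbeat P8
bar 8: v0=F3 v1=C4 downbeat P5
bar 9: v0=E3 v1=G3 downbeat m3
bar 10: v0=B3 v1=G4 downbeat m6
bar 11: v0=A3 v1=A4 downbeat P8
  -> R1 @ bar 1 tick 0 v(0, 1): A3/A4 P8 -> G3/G4 P8 similar
  -> R2 @ bar 2 tick 0 v(0, 1): G3/G4 P8 -> F3/C4 P5 similar
  -> R2 @ bar 4 tick 0 v(0, 1): G3/G4 P8 -> F3/C4 P5 similar
  -> R2 @ bar 6 tick 0 v(0, 1): G3/B3 M3 -> A3/A4 P8 similar
  -> R7 @ bar 6 tick 0 v(1,): B3->A4 leap 10st
  -> R4 @ bar 7 tick 2 v(0, 1): G3/F4 m7 untreated
  -> R7 @ bar 7 tick 2 v(1,): B3->F4 leap 6st
  -> R2 @ bar 8 tick 0 v(0, 1): G3/E4 M6 -> F3/C4 P5 similar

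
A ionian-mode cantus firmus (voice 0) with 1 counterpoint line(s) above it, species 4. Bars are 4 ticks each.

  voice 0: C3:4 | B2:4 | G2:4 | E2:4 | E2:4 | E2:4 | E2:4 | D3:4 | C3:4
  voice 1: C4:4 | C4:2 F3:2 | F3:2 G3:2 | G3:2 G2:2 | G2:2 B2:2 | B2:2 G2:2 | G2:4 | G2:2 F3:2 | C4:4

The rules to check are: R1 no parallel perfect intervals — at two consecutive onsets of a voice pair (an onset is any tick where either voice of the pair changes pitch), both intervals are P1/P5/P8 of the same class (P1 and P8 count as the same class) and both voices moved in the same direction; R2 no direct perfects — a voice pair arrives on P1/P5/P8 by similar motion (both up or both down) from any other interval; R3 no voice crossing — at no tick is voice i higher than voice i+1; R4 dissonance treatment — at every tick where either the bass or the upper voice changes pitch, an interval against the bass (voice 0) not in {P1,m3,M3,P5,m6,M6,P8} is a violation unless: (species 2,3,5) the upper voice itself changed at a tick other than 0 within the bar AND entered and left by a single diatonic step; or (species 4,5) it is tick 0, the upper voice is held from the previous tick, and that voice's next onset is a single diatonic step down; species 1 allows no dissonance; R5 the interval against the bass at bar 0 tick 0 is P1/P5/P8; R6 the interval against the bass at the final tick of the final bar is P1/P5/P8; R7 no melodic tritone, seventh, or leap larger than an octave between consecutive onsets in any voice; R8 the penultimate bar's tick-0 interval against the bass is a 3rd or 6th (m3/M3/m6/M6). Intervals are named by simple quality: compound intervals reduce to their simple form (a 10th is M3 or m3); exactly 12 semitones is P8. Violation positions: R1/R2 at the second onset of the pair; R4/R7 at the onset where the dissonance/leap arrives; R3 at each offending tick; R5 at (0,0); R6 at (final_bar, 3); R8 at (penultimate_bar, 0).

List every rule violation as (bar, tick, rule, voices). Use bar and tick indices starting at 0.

(1, 0, R4, (0, 1))
(1, 2, R4, (0, 1))
(2, 0, R4, (0, 1))
(7, 0, R3, (0, 1))
(7, 0, R7, (0,))
(7, 0, R8, (0, 1))
(7, 1, R3, (0, 1))
(7, 2, R7, (1,))

bar 0: v0=C3 v1=C4 downbeat P8
bar 1: v0=B2 v1=C4 downbeat m2
bar 2: v0=G2 v1=F3 downbeat m7
bar 3: v0=E2 v1=G3 downbeat m3
bar 4: v0=E2 v1=G2 downbeat m3
bar 5: v0=E2 v1=B2 downbeat P5
bar 6: v0=E2 v1=G2 downbeat m3
bar 7: v0=D3 v1=G2 downbeat P5
bar 8: v0=C3 v1=C4 downbeat P8
  -> R4 @ bar 1 tick 0 v(0, 1): B2/C4 m2 untreated
  -> R4 @ bar 1 tick 2 v(0, 1): B2/F3 TT untreated
  -> R4 @ bar 2 tick 0 v(0, 1): G2/F3 m7 untreated
  -> R3 @ bar 7 tick 0 v(0, 1): D3 above G2
  -> R7 @ bar 7 tick 0 v(0,): E2->D3 leap 10st
  -> R8 @ bar 7 tick 0 v(0, 1): penult P5 not 3rd/6th
  -> R3 @ bar 7 tick 1 v(0, 1): D3 above G2
  -> R7 @ bar 7 tick 2 v(1,): G2->F3 leap 10st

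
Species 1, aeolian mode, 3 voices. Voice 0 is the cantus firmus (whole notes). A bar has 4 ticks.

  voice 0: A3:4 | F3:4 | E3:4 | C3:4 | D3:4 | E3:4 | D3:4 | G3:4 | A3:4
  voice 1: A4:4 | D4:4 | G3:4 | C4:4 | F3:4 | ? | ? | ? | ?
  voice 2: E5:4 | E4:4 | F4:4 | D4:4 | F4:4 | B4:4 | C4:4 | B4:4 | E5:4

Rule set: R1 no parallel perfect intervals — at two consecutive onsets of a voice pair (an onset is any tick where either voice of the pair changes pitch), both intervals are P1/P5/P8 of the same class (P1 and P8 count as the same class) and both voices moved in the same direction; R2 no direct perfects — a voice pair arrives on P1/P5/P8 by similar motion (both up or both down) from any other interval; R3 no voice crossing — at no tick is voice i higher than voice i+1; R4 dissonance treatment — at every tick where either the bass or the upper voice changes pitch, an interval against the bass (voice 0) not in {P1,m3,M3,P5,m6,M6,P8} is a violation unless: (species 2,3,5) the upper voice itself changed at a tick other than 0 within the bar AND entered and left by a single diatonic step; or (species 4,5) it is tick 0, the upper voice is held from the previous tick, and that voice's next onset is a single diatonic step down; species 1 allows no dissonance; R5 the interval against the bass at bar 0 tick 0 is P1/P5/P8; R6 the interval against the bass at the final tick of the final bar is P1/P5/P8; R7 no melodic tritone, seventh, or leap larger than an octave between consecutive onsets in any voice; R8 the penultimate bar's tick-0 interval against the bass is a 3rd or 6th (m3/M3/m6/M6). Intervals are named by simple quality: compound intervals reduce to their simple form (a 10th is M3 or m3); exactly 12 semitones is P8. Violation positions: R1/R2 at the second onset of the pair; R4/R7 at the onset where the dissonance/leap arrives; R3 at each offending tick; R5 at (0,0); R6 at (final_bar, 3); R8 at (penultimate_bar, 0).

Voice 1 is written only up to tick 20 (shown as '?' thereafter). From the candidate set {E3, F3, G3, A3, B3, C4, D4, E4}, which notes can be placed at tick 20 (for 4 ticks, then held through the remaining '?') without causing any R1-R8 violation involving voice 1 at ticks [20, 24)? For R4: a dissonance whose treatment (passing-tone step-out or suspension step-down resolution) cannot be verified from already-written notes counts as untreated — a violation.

E3: legal
F3: violates R4
G3: legal
A3: violates R4
B3: violates R1,R2,R7
C4: legal
D4: violates R4
E4: violates R2,R7

{C4, E3, G3}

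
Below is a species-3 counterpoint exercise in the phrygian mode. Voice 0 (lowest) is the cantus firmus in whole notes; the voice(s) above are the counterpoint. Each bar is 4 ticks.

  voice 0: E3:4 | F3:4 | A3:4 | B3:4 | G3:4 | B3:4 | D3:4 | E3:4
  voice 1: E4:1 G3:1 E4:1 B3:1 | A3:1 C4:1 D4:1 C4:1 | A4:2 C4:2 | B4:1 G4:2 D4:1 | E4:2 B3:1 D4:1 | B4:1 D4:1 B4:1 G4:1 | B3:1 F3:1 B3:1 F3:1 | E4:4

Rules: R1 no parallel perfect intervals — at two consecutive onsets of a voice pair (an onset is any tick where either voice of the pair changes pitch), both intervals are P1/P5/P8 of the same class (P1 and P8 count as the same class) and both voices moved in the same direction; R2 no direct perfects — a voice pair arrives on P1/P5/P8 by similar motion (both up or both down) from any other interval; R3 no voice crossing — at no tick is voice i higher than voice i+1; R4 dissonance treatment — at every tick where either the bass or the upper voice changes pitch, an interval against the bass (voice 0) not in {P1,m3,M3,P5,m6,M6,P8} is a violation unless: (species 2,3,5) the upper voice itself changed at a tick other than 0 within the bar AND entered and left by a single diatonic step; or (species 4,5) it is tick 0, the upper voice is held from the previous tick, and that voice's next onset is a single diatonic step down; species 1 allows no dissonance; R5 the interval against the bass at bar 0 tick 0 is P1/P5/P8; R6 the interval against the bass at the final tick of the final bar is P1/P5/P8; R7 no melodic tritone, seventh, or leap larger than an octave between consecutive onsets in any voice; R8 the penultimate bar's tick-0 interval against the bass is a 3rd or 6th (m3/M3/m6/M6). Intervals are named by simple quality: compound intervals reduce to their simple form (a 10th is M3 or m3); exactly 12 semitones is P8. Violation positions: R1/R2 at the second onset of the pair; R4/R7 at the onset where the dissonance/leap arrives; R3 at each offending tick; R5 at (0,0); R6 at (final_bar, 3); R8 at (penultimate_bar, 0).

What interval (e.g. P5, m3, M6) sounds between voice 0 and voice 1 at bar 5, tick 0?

voice 0=B3 voice 1=B4 -> P8

P8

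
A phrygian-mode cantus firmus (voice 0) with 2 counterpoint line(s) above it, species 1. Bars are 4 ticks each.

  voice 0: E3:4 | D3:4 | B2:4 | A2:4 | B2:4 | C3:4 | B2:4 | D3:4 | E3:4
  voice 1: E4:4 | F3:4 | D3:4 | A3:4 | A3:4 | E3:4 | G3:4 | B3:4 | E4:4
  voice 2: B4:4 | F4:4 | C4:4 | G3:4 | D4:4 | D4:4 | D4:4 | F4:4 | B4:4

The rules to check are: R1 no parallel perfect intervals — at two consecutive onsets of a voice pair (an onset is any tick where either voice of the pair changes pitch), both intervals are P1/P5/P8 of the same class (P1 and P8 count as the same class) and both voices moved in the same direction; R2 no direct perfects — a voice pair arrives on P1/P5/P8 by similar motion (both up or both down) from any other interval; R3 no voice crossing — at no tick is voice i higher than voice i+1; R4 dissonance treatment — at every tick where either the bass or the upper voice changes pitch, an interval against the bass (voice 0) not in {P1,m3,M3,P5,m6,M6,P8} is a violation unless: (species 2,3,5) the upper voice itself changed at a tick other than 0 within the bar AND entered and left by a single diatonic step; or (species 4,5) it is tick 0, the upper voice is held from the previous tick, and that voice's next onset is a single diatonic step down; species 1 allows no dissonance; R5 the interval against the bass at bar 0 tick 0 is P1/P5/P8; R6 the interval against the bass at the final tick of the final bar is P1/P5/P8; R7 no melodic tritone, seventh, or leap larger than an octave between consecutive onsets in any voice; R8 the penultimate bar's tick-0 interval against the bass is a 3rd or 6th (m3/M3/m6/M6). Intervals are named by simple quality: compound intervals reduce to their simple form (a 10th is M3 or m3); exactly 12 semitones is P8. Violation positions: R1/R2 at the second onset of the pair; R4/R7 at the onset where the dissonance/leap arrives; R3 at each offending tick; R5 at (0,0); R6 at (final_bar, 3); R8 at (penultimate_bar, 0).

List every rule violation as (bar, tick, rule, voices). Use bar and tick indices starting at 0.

bar 0: v0=E3 v1=E4 v2=B4 downbeat P5
bar 1: v0=D3 v1=F3 v2=F4 downbeat m3
bar 2: v0=B2 v1=D3 v2=C4 downbeat m2
bar 3: v0=A2 v1=A3 v2=G3 downbeat m7
bar 4: v0=B2 v1=A3 v2=D4 downbeat m3
bar 5: v0=C3 v1=E3 v2=D4 downbeat M2
bar 6: v0=B2 v1=G3 v2=D4 downbeat m3
bar 7: v0=D3 v1=B3 v2=F4 downbeat m3
bar 8: v0=E3 v1=E4 v2=B4 downbeat P5
  -> R2 @ bar 1 tick 0 v(1, 2): E4/B4 P5 -> F3/F4 P8 similar
  -> R7 @ bar 1 tick 0 v(1,): E4->F3 leap 11st
  -> R7 @ bar 1 tick 0 v(2,): B4->F4 leap 6st
  -> R4 @ bar 2 tick 0 v(0, 2): B2/C4 m2 untreated
  -> R3 @ bar 3 tick 0 v(1, 2): A3 above G3
  -> R4 @ bar 3 tick 0 v(0, 2): A2/G3 m7 untreated
  -> R3 @ bar 3 tick 1 v(1, 2): A3 above G3
  -> R3 @ bar 3 tick 2 v(1, 2): A3 above G3
  -> R3 @ bar 3 tick 3 v(1, 2): A3 above G3
  -> R4 @ bar 4 tick 0 v(0, 1): B2/A3 m7 untreated
  -> R4 @ bar 5 tick 0 v(0, 2): C3/D4 M2 untreated
  -> R2 @ bar 8 tick 0 v(0, 1): D3/B3 M6 -> E3/E4 P8 similar
  -> R2 @ bar 8 tick 0 v(0, 2): D3/F4 m3 -> E3/B4 P5 similar
  -> R2 @ bar 8 tick 0 v(1, 2): B3/F4 TT -> E4/B4 P5 similar
  -> R7 @ bar 8 tick 0 v(2,): F4->B4 leap 6st

(1, 0, R2, (1, 2))
(1, 0, R7, (1,))
(1, 0, R7, (2,))
(2, 0, R4, (0, 2))
(3, 0, R3, (1, 2))
(3, 0, R4, (0, 2))
(3, 1, R3, (1, 2))
(3, 2, R3, (1, 2))
(3, 3, R3, (1, 2))
(4, 0, R4, (0, 1))
(5, 0, R4, (0, 2))
(8, 0, R2, (0, 1))
(8, 0, R2, (0, 2))
(8, 0, R2, (1, 2))
(8, 0, R7, (2,))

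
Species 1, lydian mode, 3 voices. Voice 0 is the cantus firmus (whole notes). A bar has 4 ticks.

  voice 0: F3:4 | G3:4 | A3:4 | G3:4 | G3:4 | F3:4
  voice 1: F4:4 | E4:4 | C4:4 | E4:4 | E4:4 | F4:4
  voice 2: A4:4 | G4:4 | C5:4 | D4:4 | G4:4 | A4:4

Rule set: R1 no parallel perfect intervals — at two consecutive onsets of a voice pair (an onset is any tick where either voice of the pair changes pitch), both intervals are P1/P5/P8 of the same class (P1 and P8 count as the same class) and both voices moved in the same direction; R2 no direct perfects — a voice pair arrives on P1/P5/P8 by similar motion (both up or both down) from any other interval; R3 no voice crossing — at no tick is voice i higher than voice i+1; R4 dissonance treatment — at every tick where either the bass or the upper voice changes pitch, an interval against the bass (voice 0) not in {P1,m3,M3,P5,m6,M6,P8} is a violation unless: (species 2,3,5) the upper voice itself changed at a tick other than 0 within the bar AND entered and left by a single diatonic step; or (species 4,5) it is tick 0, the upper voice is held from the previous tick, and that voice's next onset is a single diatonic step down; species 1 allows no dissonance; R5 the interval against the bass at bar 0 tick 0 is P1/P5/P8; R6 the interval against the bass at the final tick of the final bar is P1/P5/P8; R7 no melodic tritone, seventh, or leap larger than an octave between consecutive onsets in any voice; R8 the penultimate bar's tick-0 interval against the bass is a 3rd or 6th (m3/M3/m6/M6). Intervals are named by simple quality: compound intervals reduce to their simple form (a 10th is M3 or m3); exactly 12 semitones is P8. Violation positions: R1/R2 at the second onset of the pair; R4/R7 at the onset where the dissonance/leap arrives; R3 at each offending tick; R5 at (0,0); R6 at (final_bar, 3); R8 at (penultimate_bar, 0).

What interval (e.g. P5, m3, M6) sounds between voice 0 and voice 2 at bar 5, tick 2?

voice 0=F3 voice 2=A4 -> M3

M3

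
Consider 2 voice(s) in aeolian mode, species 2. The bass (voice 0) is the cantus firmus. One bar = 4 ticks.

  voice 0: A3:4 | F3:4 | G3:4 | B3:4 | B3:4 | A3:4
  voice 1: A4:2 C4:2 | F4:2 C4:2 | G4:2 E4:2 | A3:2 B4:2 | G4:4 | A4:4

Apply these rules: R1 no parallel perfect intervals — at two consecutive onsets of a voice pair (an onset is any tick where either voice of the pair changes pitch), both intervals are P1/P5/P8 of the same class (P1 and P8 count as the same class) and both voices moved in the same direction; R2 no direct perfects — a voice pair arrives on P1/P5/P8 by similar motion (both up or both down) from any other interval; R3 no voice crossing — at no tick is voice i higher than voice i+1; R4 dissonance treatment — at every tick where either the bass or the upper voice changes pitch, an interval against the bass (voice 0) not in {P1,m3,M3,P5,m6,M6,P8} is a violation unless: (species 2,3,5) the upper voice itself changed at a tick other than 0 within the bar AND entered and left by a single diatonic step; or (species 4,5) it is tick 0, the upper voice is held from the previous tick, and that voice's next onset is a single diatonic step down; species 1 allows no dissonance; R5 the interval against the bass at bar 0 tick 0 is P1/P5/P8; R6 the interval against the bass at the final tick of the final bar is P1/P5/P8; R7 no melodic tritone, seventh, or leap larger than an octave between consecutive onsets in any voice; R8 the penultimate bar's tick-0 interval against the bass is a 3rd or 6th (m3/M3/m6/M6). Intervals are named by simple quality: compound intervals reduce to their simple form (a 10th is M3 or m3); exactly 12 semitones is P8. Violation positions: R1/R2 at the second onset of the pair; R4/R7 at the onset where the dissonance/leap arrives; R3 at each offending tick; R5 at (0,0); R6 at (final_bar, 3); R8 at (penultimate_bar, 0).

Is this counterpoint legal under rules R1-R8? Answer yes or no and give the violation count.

No (5 violations)

bar 0: v0=A3 v1=A4 (P8)
bar 1: v0=F3 v1=F4 (P8)
bar 2: v0=G3 v1=G4 (P8)
bar 3: v0=B3 v1=A3 (M2)
bar 4: v0=B3 v1=G4 (m6)
bar 5: v0=A3 v1=A4 (P8)
  R2 @ bar2.0: F3/C4 P5 -> G3/G4 P8 similar
  R3 @ bar3.0: B3 above A3
  R4 @ bar3.0: B3/A3 M2 untreated
  R3 @ bar3.1: B3 above A3
  R7 @ bar3.2: A3->B4 leap 14st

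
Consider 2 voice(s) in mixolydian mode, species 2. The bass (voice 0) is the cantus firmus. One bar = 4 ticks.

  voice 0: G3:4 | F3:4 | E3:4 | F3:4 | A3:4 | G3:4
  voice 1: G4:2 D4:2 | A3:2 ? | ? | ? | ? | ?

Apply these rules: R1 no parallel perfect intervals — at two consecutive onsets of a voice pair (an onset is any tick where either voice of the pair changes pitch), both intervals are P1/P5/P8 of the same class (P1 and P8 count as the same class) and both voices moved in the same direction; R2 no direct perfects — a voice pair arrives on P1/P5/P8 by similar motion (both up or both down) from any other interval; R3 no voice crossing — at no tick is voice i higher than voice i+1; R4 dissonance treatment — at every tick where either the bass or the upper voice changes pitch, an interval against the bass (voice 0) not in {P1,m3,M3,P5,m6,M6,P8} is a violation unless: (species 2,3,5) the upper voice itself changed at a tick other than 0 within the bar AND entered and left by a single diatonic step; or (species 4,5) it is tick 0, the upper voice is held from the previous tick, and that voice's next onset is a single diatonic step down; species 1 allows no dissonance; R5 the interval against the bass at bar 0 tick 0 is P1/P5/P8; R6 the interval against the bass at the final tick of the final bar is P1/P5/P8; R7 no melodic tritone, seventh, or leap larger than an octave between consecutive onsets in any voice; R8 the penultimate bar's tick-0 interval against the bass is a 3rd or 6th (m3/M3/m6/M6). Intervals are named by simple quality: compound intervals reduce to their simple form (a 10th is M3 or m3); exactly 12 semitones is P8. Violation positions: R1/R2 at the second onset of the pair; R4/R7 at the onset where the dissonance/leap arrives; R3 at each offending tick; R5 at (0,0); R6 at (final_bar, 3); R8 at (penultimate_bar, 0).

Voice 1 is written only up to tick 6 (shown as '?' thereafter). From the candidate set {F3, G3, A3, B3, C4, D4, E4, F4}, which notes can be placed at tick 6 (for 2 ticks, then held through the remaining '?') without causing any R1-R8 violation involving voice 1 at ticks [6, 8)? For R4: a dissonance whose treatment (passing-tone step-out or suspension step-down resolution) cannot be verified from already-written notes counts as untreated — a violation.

{A3, C4, D4, F3, F4}

F3: legal
G3: violates R4
A3: legal
B3: violates R4
C4: legal
D4: legal
E4: violates R4
F4: legal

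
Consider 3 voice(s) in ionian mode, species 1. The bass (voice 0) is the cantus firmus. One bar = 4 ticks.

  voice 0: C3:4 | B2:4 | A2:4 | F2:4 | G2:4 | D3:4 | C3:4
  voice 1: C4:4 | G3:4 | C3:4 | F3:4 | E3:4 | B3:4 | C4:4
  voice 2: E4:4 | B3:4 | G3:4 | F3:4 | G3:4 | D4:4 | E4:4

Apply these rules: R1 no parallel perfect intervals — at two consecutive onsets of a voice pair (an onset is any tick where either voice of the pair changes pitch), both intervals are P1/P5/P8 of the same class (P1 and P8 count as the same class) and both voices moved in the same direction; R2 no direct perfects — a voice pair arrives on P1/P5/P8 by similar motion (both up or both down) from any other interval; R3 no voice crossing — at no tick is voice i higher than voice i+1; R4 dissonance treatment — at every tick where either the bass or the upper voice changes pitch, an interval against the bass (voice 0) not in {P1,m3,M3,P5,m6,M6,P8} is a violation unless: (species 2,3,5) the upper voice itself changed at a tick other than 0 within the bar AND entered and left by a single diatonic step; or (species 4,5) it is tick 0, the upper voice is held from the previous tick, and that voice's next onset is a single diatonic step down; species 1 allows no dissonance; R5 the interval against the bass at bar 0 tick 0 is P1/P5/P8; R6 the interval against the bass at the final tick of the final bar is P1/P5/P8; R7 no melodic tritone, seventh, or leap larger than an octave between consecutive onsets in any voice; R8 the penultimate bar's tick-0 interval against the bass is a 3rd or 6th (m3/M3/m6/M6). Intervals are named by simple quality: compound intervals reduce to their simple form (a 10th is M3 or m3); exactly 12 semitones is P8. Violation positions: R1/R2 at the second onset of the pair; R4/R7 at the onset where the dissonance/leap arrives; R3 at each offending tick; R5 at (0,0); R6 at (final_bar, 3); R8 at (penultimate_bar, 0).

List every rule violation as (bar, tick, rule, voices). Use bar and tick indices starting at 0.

(0, 0, R5, (0, 2))
(1, 0, R2, (0, 2))
(2, 0, R2, (1, 2))
(2, 0, R4, (0, 2))
(3, 0, R2, (0, 2))
(4, 0, R1, (0, 2))
(5, 0, R1, (0, 2))
(5, 0, R8, (0, 2))
(6, 3, R6, (0, 2))

bar 0: v0=C3 v1=C4 v2=E4 downbeat M3
bar 1: v0=B2 v1=G3 v2=B3 downbeat P8
bar 2: v0=A2 v1=C3 v2=G3 downbeat m7
bar 3: v0=F2 v1=F3 v2=F3 downbeat P8
bar 4: v0=G2 v1=E3 v2=G3 downbeat P8
bar 5: v0=D3 v1=B3 v2=D4 downbeat P8
bar 6: v0=C3 v1=C4 v2=E4 downbeat M3
  -> R5 @ bar 0 tick 0 v(0, 2): opens on M3
  -> R2 @ bar 1 tick 0 v(0, 2): C3/E4 M3 -> B2/B3 P8 similar
  -> R2 @ bar 2 tick 0 v(1, 2): G3/B3 M3 -> C3/G3 P5 similar
  -> R4 @ bar 2 tick 0 v(0, 2): A2/G3 m7 untreated
  -> R2 @ bar 3 tick 0 v(0, 2): A2/G3 m7 -> F2/F3 P8 similar
  -> R1 @ bar 4 tick 0 v(0, 2): F2/F3 P8 -> G2/G3 P8 similar
  -> R1 @ bar 5 tick 0 v(0, 2): G2/G3 P8 -> D3/D4 P8 similar
  -> R8 @ bar 5 tick 0 v(0, 2): penult P8 not 3rd/6th
  -> R6 @ bar 6 tick 3 v(0, 2): closes on M3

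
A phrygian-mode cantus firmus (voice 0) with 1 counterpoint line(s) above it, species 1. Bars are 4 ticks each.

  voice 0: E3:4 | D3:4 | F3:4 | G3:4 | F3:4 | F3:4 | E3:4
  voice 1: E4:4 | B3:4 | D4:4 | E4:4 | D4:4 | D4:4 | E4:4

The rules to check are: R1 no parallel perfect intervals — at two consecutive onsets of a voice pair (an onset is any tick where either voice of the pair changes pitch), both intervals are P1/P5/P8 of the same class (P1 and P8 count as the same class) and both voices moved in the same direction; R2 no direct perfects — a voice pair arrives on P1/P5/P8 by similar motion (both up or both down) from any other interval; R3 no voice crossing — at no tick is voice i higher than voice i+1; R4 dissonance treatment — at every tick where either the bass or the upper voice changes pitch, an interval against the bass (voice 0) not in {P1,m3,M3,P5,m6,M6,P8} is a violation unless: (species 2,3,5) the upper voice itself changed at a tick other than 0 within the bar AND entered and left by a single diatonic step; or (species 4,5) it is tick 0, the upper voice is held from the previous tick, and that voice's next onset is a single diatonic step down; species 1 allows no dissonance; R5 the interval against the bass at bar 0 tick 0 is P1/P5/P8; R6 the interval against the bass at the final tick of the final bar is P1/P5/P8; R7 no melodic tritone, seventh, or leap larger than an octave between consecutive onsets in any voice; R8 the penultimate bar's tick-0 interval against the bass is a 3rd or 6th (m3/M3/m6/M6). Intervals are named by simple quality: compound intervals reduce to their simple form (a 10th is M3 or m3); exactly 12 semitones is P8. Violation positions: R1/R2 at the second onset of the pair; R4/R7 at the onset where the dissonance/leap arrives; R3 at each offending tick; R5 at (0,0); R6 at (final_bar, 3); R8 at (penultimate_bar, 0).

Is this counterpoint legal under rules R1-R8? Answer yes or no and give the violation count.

Yes (0 violations)

bar 0: v0=E3 v1=E4 (P8)
bar 1: v0=D3 v1=B3 (M6)
bar 2: v0=F3 v1=D4 (M6)
bar 3: v0=G3 v1=E4 (M6)
bar 4: v0=F3 v1=D4 (M6)
bar 5: v0=F3 v1=D4 (M6)
bar 6: v0=E3 v1=E4 (P8)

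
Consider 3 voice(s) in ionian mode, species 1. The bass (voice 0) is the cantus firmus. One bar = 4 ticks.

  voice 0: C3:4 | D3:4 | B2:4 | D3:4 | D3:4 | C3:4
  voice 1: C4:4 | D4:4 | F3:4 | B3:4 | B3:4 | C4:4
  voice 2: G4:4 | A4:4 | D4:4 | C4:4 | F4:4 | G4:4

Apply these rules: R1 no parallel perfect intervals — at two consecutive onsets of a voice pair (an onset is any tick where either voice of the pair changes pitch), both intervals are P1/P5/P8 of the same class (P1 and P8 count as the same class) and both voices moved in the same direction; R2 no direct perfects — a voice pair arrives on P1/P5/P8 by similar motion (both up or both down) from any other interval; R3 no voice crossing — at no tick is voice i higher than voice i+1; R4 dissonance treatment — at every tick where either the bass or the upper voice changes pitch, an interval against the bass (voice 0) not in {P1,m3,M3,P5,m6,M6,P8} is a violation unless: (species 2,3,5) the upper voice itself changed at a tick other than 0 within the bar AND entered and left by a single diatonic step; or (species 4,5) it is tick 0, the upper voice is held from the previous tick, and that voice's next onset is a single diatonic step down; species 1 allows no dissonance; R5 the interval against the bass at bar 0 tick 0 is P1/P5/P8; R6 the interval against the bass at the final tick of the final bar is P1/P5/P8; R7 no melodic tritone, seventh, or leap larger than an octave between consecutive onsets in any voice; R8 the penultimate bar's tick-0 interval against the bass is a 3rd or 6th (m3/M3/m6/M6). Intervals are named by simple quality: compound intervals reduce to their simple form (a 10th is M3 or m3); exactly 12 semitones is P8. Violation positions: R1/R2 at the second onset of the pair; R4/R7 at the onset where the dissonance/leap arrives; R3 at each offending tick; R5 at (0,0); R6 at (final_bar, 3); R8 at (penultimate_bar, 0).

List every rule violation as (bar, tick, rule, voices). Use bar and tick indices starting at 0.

(1, 0, R1, (0, 1))
(1, 0, R1, (0, 2))
(1, 0, R1, (1, 2))
(2, 0, R4, (0, 1))
(3, 0, R4, (0, 2))
(3, 0, R7, (1,))
(5, 0, R2, (1, 2))

bar 0: v0=C3 v1=C4 v2=G4 downbeat P5
bar 1: v0=D3 v1=D4 v2=A4 downbeat P5
bar 2: v0=B2 v1=F3 v2=D4 downbeat m3
bar 3: v0=D3 v1=B3 v2=C4 downbeat m7
bar 4: v0=D3 v1=B3 v2=F4 downbeat m3
bar 5: v0=C3 v1=C4 v2=G4 downbeat P5
  -> R1 @ bar 1 tick 0 v(0, 1): C3/C4 P8 -> D3/D4 P8 similar
  -> R1 @ bar 1 tick 0 v(0, 2): C3/G4 P5 -> D3/A4 P5 similar
  -> R1 @ bar 1 tick 0 v(1, 2): C4/G4 P5 -> D4/A4 P5 similar
  -> R4 @ bar 2 tick 0 v(0, 1): B2/F3 TT untreated
  -> R4 @ bar 3 tick 0 v(0, 2): D3/C4 m7 untreated
  -> R7 @ bar 3 tick 0 v(1,): F3->B3 leap 6st
  -> R2 @ bar 5 tick 0 v(1, 2): B3/F4 TT -> C4/G4 P5 similar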